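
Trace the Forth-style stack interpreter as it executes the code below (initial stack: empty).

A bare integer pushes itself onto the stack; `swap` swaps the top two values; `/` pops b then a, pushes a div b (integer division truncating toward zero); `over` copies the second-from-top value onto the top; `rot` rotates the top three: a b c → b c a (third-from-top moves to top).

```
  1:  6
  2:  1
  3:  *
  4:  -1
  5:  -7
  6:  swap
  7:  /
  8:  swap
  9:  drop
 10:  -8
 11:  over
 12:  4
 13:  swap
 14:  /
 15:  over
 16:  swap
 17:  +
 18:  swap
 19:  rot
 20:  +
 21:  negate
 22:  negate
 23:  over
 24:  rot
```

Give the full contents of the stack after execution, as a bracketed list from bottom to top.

[-1, -8, -8]

6      : 6
1      : 6 1
*      : 6
-1     : 6 -1
-7     : 6 -1 -7
swap   : 6 -7 -1
/      : 6 7
swap   : 7 6
drop   : 7
-8     : 7 -8
over   : 7 -8 7
4      : 7 -8 7 4
swap   : 7 -8 4 7
/      : 7 -8 0
over   : 7 -8 0 -8
swap   : 7 -8 -8 0
+      : 7 -8 -8
swap   : 7 -8 -8
rot    : -8 -8 7
+      : -8 -1
negate : -8 1
negate : -8 -1
over   : -8 -1 -8
rot    : -1 -8 -8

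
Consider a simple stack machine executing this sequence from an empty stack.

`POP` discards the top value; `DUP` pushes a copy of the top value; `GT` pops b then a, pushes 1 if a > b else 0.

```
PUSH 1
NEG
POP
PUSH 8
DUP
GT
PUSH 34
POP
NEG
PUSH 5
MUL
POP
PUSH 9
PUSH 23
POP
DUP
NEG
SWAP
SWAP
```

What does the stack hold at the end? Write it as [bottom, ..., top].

PUSH 1   1
NEG      -1
POP      (empty)
PUSH 8   8
DUP      8 8
GT       0
PUSH 34  0 34
POP      0
NEG      0
PUSH 5   0 5
MUL      0
POP      (empty)
PUSH 9   9
PUSH 23  9 23
POP      9
DUP      9 9
NEG      9 -9
SWAP     -9 9
SWAP     9 -9

[9, -9]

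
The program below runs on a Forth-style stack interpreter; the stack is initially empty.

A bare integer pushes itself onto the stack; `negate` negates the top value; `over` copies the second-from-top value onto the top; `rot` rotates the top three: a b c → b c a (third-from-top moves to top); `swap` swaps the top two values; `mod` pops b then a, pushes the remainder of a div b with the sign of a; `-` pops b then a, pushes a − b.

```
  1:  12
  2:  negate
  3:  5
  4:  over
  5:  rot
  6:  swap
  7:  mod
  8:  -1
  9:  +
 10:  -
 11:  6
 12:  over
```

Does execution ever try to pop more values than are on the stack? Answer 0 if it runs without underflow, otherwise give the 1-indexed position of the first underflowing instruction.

12     → 12
negate → -12
5      → -12 5
over   → -12 5 -12
rot    → 5 -12 -12
swap   → 5 -12 -12
mod    → 5 0
-1     → 5 0 -1
+      → 5 -1
-      → 6
6      → 6 6
over   → 6 6 6

0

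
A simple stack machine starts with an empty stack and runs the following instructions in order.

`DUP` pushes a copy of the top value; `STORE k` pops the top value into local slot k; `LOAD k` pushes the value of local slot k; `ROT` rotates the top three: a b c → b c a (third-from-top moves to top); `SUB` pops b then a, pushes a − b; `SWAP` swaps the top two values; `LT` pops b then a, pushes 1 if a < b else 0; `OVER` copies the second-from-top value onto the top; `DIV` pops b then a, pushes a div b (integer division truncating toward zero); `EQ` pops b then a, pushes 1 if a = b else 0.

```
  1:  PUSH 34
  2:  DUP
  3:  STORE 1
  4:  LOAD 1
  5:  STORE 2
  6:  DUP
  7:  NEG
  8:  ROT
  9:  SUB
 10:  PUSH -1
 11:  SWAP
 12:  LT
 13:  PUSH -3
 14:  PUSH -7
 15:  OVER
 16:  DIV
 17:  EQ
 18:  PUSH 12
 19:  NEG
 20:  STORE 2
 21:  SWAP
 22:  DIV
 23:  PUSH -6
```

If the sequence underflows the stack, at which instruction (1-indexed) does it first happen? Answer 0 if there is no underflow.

8

PUSH 34 → 34
DUP     → 34 34
STORE 1 → 34
LOAD 1  → 34 34
STORE 2 → 34
DUP     → 34 34
NEG     → 34 -34
ROT  — needs 3 operands, stack has 2 → underflow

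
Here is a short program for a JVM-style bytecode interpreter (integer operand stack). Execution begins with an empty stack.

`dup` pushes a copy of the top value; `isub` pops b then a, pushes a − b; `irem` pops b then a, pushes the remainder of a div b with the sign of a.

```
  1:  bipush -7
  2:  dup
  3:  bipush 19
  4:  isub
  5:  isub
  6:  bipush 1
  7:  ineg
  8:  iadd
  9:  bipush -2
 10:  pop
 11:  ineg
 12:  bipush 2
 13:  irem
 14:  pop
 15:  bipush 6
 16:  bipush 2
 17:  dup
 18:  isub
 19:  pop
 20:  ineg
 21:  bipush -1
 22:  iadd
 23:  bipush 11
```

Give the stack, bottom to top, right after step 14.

[]

bipush -7 -> [-7]
dup       -> [-7, -7]
bipush 19 -> [-7, -7, 19]
isub      -> [-7, -26]
isub      -> [19]
bipush 1  -> [19, 1]
ineg      -> [19, -1]
iadd      -> [18]
bipush -2 -> [18, -2]
pop       -> [18]
ineg      -> [-18]
bipush 2  -> [-18, 2]
irem      -> [0]
pop       -> []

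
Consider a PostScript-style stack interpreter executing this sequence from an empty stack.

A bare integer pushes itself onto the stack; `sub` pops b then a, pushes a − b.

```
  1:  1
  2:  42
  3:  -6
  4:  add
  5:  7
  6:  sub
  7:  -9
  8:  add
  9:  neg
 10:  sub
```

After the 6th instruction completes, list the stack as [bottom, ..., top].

[1, 29]

1   → [1]
42  → [1, 42]
-6  → [1, 42, -6]
add → [1, 36]
7   → [1, 36, 7]
sub → [1, 29]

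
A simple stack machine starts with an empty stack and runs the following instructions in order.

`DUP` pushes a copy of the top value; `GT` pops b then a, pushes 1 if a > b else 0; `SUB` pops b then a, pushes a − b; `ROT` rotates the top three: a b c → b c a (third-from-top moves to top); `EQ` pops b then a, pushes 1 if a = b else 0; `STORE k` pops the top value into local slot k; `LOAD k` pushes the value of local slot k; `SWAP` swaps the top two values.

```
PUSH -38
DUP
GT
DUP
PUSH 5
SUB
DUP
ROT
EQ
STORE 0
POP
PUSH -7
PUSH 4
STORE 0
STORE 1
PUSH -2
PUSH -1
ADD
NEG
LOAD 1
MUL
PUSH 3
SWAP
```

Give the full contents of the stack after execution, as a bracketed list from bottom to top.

PUSH -38  [-38]
DUP       [-38, -38]
GT        [0]
DUP       [0, 0]
PUSH 5    [0, 0, 5]
SUB       [0, -5]
DUP       [0, -5, -5]
ROT       [-5, -5, 0]
EQ        [-5, 0]
STORE 0   [-5]
POP       []
PUSH -7   [-7]
PUSH 4    [-7, 4]
STORE 0   [-7]
STORE 1   []
PUSH -2   [-2]
PUSH -1   [-2, -1]
ADD       [-3]
NEG       [3]
LOAD 1    [3, -7]
MUL       [-21]
PUSH 3    [-21, 3]
SWAP      [3, -21]

[3, -21]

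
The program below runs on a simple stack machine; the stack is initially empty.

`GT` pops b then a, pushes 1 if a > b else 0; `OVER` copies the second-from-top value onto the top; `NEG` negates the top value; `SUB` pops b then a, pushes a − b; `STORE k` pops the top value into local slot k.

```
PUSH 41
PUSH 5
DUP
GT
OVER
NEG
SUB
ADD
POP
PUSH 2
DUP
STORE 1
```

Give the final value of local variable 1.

2

PUSH 41 -> [41]
PUSH 5  -> [41, 5]
DUP     -> [41, 5, 5]
GT      -> [41, 0]
OVER    -> [41, 0, 41]
NEG     -> [41, 0, -41]
SUB     -> [41, 41]
ADD     -> [82]
POP     -> []
PUSH 2  -> [2]
DUP     -> [2, 2]
STORE 1 -> [2]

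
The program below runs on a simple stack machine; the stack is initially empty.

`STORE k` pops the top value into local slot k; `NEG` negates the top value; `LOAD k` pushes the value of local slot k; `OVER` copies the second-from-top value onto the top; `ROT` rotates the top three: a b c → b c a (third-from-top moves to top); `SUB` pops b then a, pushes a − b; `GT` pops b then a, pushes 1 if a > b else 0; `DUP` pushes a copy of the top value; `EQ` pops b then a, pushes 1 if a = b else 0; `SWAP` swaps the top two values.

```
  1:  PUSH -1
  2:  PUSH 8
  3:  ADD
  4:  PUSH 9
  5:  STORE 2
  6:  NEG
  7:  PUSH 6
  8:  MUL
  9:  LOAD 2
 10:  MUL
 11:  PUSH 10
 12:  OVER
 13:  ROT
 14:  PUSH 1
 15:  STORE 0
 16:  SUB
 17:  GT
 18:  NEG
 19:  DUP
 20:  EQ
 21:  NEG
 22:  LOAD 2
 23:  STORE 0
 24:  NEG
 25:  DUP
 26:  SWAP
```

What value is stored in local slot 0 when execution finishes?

9

PUSH -1 → -1
PUSH 8  → -1 8
ADD     → 7
PUSH 9  → 7 9
STORE 2 → 7
NEG     → -7
PUSH 6  → -7 6
MUL     → -42
LOAD 2  → -42 9
MUL     → -378
PUSH 10 → -378 10
OVER    → -378 10 -378
ROT     → 10 -378 -378
PUSH 1  → 10 -378 -378 1
STORE 0 → 10 -378 -378
SUB     → 10 0
GT      → 1
NEG     → -1
DUP     → -1 -1
EQ      → 1
NEG     → -1
LOAD 2  → -1 9
STORE 0 → -1
NEG     → 1
DUP     → 1 1
SWAP    → 1 1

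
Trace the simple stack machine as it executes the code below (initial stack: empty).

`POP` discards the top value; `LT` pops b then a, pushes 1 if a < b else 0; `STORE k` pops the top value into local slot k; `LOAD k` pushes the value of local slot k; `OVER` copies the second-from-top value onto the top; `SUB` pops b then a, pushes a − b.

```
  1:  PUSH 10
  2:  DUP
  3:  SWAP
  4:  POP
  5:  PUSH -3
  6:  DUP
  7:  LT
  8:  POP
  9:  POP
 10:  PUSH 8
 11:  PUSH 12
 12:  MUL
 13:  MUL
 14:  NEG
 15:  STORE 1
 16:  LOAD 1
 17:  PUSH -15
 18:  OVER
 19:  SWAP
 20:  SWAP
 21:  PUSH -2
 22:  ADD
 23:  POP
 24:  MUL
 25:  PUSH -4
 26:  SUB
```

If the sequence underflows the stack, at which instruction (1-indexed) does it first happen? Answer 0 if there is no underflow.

PUSH 10 -> 10
DUP     -> 10 10
SWAP    -> 10 10
POP     -> 10
PUSH -3 -> 10 -3
DUP     -> 10 -3 -3
LT      -> 10 0
POP     -> 10
POP     -> (empty)
PUSH 8  -> 8
PUSH 12 -> 8 12
MUL     -> 96
MUL  — needs 2 operands, stack has 1 → underflow

13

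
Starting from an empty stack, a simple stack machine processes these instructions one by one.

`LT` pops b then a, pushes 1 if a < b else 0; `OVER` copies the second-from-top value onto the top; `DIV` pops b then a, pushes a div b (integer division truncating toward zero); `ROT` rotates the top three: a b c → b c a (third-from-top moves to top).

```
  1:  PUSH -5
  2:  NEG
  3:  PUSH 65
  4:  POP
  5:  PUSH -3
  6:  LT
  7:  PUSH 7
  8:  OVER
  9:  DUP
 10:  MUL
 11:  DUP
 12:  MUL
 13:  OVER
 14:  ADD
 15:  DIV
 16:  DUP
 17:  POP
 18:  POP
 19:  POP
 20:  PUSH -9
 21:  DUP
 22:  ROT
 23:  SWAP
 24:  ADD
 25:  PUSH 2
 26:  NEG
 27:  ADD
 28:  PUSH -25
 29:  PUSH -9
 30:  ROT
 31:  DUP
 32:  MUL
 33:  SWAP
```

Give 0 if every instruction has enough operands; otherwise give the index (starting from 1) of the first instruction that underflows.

22

PUSH -5  -5
NEG      5
PUSH 65  5 65
POP      5
PUSH -3  5 -3
LT       0
PUSH 7   0 7
OVER     0 7 0
DUP      0 7 0 0
MUL      0 7 0
DUP      0 7 0 0
MUL      0 7 0
OVER     0 7 0 7
ADD      0 7 7
DIV      0 1
DUP      0 1 1
POP      0 1
POP      0
POP      (empty)
PUSH -9  -9
DUP      -9 -9
ROT  — needs 3 operands, stack has 2 → underflow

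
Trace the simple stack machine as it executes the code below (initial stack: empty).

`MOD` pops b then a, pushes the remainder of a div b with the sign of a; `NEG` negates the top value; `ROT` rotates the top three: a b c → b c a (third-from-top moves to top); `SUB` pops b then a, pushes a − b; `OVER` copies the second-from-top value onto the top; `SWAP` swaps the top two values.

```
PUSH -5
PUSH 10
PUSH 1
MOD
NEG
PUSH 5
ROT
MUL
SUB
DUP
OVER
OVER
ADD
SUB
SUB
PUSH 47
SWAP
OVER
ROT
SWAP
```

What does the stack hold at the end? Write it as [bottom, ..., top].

[50, 47, 47]

PUSH -5 -> [-5]
PUSH 10 -> [-5, 10]
PUSH 1  -> [-5, 10, 1]
MOD     -> [-5, 0]
NEG     -> [-5, 0]
PUSH 5  -> [-5, 0, 5]
ROT     -> [0, 5, -5]
MUL     -> [0, -25]
SUB     -> [25]
DUP     -> [25, 25]
OVER    -> [25, 25, 25]
OVER    -> [25, 25, 25, 25]
ADD     -> [25, 25, 50]
SUB     -> [25, -25]
SUB     -> [50]
PUSH 47 -> [50, 47]
SWAP    -> [47, 50]
OVER    -> [47, 50, 47]
ROT     -> [50, 47, 47]
SWAP    -> [50, 47, 47]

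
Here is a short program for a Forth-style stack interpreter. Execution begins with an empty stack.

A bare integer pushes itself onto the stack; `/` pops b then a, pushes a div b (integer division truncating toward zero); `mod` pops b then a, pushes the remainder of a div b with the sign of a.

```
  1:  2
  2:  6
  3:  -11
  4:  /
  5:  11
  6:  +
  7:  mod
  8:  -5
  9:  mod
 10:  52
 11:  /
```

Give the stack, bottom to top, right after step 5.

2   -> [2]
6   -> [2, 6]
-11 -> [2, 6, -11]
/   -> [2, 0]
11  -> [2, 0, 11]

[2, 0, 11]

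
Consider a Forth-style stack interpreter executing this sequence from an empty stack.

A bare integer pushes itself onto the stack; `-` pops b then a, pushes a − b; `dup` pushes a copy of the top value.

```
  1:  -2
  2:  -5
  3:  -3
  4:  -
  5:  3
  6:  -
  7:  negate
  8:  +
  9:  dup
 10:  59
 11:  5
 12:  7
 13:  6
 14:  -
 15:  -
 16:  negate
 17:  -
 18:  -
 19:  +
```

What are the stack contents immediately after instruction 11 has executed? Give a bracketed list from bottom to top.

[3, 3, 59, 5]

-2     → -2
-5     → -2 -5
-3     → -2 -5 -3
-      → -2 -2
3      → -2 -2 3
-      → -2 -5
negate → -2 5
+      → 3
dup    → 3 3
59     → 3 3 59
5      → 3 3 59 5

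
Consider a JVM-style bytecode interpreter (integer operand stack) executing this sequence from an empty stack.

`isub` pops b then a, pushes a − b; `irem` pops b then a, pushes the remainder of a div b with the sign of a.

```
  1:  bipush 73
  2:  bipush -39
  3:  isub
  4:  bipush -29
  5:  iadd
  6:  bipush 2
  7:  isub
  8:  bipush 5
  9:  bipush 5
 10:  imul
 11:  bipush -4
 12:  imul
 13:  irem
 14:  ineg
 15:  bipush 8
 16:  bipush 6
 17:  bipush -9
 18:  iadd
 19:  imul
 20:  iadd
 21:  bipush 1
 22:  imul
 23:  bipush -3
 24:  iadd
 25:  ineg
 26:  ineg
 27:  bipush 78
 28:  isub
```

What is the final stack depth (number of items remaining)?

bipush 73  → 73
bipush -39 → 73 -39
isub       → 112
bipush -29 → 112 -29
iadd       → 83
bipush 2   → 83 2
isub       → 81
bipush 5   → 81 5
bipush 5   → 81 5 5
imul       → 81 25
bipush -4  → 81 25 -4
imul       → 81 -100
irem       → 81
ineg       → -81
bipush 8   → -81 8
bipush 6   → -81 8 6
bipush -9  → -81 8 6 -9
iadd       → -81 8 -3
imul       → -81 -24
iadd       → -105
bipush 1   → -105 1
imul       → -105
bipush -3  → -105 -3
iadd       → -108
ineg       → 108
ineg       → -108
bipush 78  → -108 78
isub       → -186

1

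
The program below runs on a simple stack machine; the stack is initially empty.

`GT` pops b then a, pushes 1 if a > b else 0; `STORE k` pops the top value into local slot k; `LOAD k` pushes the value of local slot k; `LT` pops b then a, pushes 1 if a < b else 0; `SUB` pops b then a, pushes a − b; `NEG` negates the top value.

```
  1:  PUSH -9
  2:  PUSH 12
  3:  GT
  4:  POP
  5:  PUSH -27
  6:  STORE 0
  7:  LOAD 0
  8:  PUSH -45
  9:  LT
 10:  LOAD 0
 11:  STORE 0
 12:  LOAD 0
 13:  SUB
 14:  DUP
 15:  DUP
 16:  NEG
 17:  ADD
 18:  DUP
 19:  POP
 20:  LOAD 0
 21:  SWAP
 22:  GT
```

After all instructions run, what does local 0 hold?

-27

PUSH -9   -9
PUSH 12   -9 12
GT        0
POP       (empty)
PUSH -27  -27
STORE 0   (empty)
LOAD 0    -27
PUSH -45  -27 -45
LT        0
LOAD 0    0 -27
STORE 0   0
LOAD 0    0 -27
SUB       27
DUP       27 27
DUP       27 27 27
NEG       27 27 -27
ADD       27 0
DUP       27 0 0
POP       27 0
LOAD 0    27 0 -27
SWAP      27 -27 0
GT        27 0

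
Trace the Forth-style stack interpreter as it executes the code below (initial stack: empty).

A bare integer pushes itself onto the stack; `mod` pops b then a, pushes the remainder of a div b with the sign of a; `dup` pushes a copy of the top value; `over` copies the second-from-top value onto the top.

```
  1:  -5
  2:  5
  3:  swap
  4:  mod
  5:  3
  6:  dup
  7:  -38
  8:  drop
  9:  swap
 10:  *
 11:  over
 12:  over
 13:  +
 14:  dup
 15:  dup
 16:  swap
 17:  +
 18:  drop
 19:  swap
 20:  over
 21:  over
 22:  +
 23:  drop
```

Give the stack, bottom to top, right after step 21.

[0, 9, 9, 9, 9]

-5    -5
5     -5 5
swap  5 -5
mod   0
3     0 3
dup   0 3 3
-38   0 3 3 -38
drop  0 3 3
swap  0 3 3
*     0 9
over  0 9 0
over  0 9 0 9
+     0 9 9
dup   0 9 9 9
dup   0 9 9 9 9
swap  0 9 9 9 9
+     0 9 9 18
drop  0 9 9
swap  0 9 9
over  0 9 9 9
over  0 9 9 9 9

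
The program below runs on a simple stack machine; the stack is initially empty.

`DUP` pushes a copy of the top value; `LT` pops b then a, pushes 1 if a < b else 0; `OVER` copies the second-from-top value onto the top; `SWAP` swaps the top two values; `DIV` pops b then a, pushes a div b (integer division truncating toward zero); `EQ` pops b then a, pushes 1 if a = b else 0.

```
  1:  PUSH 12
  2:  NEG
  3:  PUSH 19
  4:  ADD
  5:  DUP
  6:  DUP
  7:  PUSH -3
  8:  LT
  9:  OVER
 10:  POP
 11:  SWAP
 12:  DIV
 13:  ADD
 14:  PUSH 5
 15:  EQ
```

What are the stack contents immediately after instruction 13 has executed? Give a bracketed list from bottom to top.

[7]

PUSH 12 -> 12
NEG     -> -12
PUSH 19 -> -12 19
ADD     -> 7
DUP     -> 7 7
DUP     -> 7 7 7
PUSH -3 -> 7 7 7 -3
LT      -> 7 7 0
OVER    -> 7 7 0 7
POP     -> 7 7 0
SWAP    -> 7 0 7
DIV     -> 7 0
ADD     -> 7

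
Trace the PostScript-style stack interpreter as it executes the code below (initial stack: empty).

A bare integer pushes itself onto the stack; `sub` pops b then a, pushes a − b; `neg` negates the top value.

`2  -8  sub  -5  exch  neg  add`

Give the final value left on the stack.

-15

2     2
-8    2 -8
sub   10
-5    10 -5
exch  -5 10
neg   -5 -10
add   -15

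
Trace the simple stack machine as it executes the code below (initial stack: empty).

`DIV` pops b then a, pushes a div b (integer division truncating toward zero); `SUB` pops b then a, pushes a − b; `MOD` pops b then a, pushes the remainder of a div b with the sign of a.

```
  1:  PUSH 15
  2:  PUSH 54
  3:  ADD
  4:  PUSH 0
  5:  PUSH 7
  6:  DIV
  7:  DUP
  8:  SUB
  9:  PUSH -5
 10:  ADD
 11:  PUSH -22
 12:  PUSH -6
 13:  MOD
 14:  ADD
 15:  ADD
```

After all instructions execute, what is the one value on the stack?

PUSH 15  -> [15]
PUSH 54  -> [15, 54]
ADD      -> [69]
PUSH 0   -> [69, 0]
PUSH 7   -> [69, 0, 7]
DIV      -> [69, 0]
DUP      -> [69, 0, 0]
SUB      -> [69, 0]
PUSH -5  -> [69, 0, -5]
ADD      -> [69, -5]
PUSH -22 -> [69, -5, -22]
PUSH -6  -> [69, -5, -22, -6]
MOD      -> [69, -5, -4]
ADD      -> [69, -9]
ADD      -> [60]

60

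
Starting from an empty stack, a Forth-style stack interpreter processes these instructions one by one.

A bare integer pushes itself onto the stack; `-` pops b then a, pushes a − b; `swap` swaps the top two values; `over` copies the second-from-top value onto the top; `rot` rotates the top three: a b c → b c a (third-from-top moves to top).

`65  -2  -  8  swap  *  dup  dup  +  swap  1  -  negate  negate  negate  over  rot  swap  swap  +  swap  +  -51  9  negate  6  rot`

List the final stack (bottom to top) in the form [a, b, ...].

[1609, -9, 6, -51]

65      [65]
-2      [65, -2]
-       [67]
8       [67, 8]
swap    [8, 67]
*       [536]
dup     [536, 536]
dup     [536, 536, 536]
+       [536, 1072]
swap    [1072, 536]
1       [1072, 536, 1]
-       [1072, 535]
negate  [1072, -535]
negate  [1072, 535]
negate  [1072, -535]
over    [1072, -535, 1072]
rot     [-535, 1072, 1072]
swap    [-535, 1072, 1072]
swap    [-535, 1072, 1072]
+       [-535, 2144]
swap    [2144, -535]
+       [1609]
-51     [1609, -51]
9       [1609, -51, 9]
negate  [1609, -51, -9]
6       [1609, -51, -9, 6]
rot     [1609, -9, 6, -51]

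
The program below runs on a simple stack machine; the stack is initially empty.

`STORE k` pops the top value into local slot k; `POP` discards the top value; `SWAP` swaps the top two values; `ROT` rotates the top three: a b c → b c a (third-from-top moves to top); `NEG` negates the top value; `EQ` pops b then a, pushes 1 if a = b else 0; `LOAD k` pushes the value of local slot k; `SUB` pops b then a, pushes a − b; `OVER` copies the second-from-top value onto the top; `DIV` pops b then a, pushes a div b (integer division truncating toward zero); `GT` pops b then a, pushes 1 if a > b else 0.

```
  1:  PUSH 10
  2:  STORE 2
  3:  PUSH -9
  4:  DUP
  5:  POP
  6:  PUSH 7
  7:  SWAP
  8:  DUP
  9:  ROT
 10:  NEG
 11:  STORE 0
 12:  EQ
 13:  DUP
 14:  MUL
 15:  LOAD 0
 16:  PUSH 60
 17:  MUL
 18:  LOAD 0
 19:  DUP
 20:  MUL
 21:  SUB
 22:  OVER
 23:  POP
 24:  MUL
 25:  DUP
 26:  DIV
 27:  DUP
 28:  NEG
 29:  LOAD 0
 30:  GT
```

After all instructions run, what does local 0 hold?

-7

PUSH 10 : [10]
STORE 2 : []
PUSH -9 : [-9]
DUP     : [-9, -9]
POP     : [-9]
PUSH 7  : [-9, 7]
SWAP    : [7, -9]
DUP     : [7, -9, -9]
ROT     : [-9, -9, 7]
NEG     : [-9, -9, -7]
STORE 0 : [-9, -9]
EQ      : [1]
DUP     : [1, 1]
MUL     : [1]
LOAD 0  : [1, -7]
PUSH 60 : [1, -7, 60]
MUL     : [1, -420]
LOAD 0  : [1, -420, -7]
DUP     : [1, -420, -7, -7]
MUL     : [1, -420, 49]
SUB     : [1, -469]
OVER    : [1, -469, 1]
POP     : [1, -469]
MUL     : [-469]
DUP     : [-469, -469]
DIV     : [1]
DUP     : [1, 1]
NEG     : [1, -1]
LOAD 0  : [1, -1, -7]
GT      : [1, 1]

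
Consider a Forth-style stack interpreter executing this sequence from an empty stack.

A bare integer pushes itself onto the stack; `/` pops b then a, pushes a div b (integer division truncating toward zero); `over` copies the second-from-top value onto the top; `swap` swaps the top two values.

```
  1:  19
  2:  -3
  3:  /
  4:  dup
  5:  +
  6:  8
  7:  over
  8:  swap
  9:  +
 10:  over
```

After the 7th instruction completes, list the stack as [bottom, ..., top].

[-12, 8, -12]

19   : [19]
-3   : [19, -3]
/    : [-6]
dup  : [-6, -6]
+    : [-12]
8    : [-12, 8]
over : [-12, 8, -12]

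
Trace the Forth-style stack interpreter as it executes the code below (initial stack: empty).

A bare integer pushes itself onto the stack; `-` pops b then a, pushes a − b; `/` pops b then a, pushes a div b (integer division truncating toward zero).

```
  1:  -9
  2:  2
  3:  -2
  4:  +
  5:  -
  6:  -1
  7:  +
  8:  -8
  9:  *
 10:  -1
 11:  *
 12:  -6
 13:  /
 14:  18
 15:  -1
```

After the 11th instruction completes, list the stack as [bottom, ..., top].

[-80]

-9 : -9
2  : -9 2
-2 : -9 2 -2
+  : -9 0
-  : -9
-1 : -9 -1
+  : -10
-8 : -10 -8
*  : 80
-1 : 80 -1
*  : -80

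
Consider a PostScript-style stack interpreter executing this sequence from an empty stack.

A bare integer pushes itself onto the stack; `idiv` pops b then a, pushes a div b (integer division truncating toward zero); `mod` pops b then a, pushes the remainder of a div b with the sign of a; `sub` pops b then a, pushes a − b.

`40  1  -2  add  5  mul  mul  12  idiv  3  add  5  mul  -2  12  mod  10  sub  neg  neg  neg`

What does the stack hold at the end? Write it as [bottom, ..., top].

[-65, 12]

40    40
1     40 1
-2    40 1 -2
add   40 -1
5     40 -1 5
mul   40 -5
mul   -200
12    -200 12
idiv  -16
3     -16 3
add   -13
5     -13 5
mul   -65
-2    -65 -2
12    -65 -2 12
mod   -65 -2
10    -65 -2 10
sub   -65 -12
neg   -65 12
neg   -65 -12
neg   -65 12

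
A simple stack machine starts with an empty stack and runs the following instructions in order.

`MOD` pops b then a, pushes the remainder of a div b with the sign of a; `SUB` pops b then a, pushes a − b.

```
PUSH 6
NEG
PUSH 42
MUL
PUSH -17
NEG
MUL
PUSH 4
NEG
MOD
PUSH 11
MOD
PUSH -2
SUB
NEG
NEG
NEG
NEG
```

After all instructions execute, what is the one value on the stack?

2

PUSH 6   -> [6]
NEG      -> [-6]
PUSH 42  -> [-6, 42]
MUL      -> [-252]
PUSH -17 -> [-252, -17]
NEG      -> [-252, 17]
MUL      -> [-4284]
PUSH 4   -> [-4284, 4]
NEG      -> [-4284, -4]
MOD      -> [0]
PUSH 11  -> [0, 11]
MOD      -> [0]
PUSH -2  -> [0, -2]
SUB      -> [2]
NEG      -> [-2]
NEG      -> [2]
NEG      -> [-2]
NEG      -> [2]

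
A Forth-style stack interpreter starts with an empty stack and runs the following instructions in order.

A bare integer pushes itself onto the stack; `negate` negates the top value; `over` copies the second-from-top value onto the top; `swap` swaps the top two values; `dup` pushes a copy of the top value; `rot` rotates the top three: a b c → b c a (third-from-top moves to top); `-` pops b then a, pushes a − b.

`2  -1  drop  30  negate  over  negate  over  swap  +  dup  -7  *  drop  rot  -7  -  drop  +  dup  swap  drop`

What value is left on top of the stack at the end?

-62

2       [2]
-1      [2, -1]
drop    [2]
30      [2, 30]
negate  [2, -30]
over    [2, -30, 2]
negate  [2, -30, -2]
over    [2, -30, -2, -30]
swap    [2, -30, -30, -2]
+       [2, -30, -32]
dup     [2, -30, -32, -32]
-7      [2, -30, -32, -32, -7]
*       [2, -30, -32, 224]
drop    [2, -30, -32]
rot     [-30, -32, 2]
-7      [-30, -32, 2, -7]
-       [-30, -32, 9]
drop    [-30, -32]
+       [-62]
dup     [-62, -62]
swap    [-62, -62]
drop    [-62]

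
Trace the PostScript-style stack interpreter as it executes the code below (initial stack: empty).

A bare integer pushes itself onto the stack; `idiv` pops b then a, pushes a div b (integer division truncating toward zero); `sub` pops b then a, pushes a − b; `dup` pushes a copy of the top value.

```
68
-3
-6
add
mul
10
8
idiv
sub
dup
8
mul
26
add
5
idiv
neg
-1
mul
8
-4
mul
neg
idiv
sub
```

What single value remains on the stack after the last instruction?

-583

68   → 68
-3   → 68 -3
-6   → 68 -3 -6
add  → 68 -9
mul  → -612
10   → -612 10
8    → -612 10 8
idiv → -612 1
sub  → -613
dup  → -613 -613
8    → -613 -613 8
mul  → -613 -4904
26   → -613 -4904 26
add  → -613 -4878
5    → -613 -4878 5
idiv → -613 -975
neg  → -613 975
-1   → -613 975 -1
mul  → -613 -975
8    → -613 -975 8
-4   → -613 -975 8 -4
mul  → -613 -975 -32
neg  → -613 -975 32
idiv → -613 -30
sub  → -583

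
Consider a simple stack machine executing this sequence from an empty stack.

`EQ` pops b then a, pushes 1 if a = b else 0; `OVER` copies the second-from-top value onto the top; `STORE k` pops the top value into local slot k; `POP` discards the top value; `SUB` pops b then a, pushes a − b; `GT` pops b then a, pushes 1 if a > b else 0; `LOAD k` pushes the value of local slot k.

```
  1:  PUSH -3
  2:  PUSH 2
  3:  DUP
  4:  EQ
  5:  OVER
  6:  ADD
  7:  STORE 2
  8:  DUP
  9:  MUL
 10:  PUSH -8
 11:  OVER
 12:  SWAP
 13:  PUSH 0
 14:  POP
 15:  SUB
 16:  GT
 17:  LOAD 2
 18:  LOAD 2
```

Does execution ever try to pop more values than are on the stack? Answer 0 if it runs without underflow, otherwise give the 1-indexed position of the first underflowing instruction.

PUSH -3 -> [-3]
PUSH 2  -> [-3, 2]
DUP     -> [-3, 2, 2]
EQ      -> [-3, 1]
OVER    -> [-3, 1, -3]
ADD     -> [-3, -2]
STORE 2 -> [-3]
DUP     -> [-3, -3]
MUL     -> [9]
PUSH -8 -> [9, -8]
OVER    -> [9, -8, 9]
SWAP    -> [9, 9, -8]
PUSH 0  -> [9, 9, -8, 0]
POP     -> [9, 9, -8]
SUB     -> [9, 17]
GT      -> [0]
LOAD 2  -> [0, -2]
LOAD 2  -> [0, -2, -2]

0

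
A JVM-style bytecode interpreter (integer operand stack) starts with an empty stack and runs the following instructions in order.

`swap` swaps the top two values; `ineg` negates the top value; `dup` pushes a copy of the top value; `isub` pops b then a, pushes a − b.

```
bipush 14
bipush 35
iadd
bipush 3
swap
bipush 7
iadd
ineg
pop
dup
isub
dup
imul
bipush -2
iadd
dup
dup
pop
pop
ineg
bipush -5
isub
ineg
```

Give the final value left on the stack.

-7

bipush 14 → 14
bipush 35 → 14 35
iadd      → 49
bipush 3  → 49 3
swap      → 3 49
bipush 7  → 3 49 7
iadd      → 3 56
ineg      → 3 -56
pop       → 3
dup       → 3 3
isub      → 0
dup       → 0 0
imul      → 0
bipush -2 → 0 -2
iadd      → -2
dup       → -2 -2
dup       → -2 -2 -2
pop       → -2 -2
pop       → -2
ineg      → 2
bipush -5 → 2 -5
isub      → 7
ineg      → -7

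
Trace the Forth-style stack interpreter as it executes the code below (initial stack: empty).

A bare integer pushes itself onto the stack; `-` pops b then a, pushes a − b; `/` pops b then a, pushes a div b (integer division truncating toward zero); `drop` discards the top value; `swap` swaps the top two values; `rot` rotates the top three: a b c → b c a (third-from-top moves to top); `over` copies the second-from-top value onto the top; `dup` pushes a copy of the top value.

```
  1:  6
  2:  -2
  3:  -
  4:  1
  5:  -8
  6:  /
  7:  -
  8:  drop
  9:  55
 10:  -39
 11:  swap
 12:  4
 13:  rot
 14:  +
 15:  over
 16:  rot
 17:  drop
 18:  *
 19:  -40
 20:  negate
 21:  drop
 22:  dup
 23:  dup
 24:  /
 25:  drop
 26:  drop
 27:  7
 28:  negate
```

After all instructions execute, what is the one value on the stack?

-7

6      : 6
-2     : 6 -2
-      : 8
1      : 8 1
-8     : 8 1 -8
/      : 8 0
-      : 8
drop   : (empty)
55     : 55
-39    : 55 -39
swap   : -39 55
4      : -39 55 4
rot    : 55 4 -39
+      : 55 -35
over   : 55 -35 55
rot    : -35 55 55
drop   : -35 55
*      : -1925
-40    : -1925 -40
negate : -1925 40
drop   : -1925
dup    : -1925 -1925
dup    : -1925 -1925 -1925
/      : -1925 1
drop   : -1925
drop   : (empty)
7      : 7
negate : -7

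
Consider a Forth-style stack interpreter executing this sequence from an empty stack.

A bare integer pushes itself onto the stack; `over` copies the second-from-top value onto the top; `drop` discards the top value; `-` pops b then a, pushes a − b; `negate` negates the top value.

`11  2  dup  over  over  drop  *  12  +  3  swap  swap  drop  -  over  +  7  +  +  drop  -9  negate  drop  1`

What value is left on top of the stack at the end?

1

11      [11]
2       [11, 2]
dup     [11, 2, 2]
over    [11, 2, 2, 2]
over    [11, 2, 2, 2, 2]
drop    [11, 2, 2, 2]
*       [11, 2, 4]
12      [11, 2, 4, 12]
+       [11, 2, 16]
3       [11, 2, 16, 3]
swap    [11, 2, 3, 16]
swap    [11, 2, 16, 3]
drop    [11, 2, 16]
-       [11, -14]
over    [11, -14, 11]
+       [11, -3]
7       [11, -3, 7]
+       [11, 4]
+       [15]
drop    []
-9      [-9]
negate  [9]
drop    []
1       [1]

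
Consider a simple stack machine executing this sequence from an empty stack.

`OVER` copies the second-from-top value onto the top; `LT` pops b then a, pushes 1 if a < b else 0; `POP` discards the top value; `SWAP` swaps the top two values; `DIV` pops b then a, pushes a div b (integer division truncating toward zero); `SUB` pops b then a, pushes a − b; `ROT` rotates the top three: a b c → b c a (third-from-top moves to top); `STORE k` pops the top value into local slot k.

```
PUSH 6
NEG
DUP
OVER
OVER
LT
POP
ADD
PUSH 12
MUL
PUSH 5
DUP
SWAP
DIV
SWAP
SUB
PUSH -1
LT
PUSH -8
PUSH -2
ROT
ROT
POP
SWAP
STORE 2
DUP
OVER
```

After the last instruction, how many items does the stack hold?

PUSH 6  : [6]
NEG     : [-6]
DUP     : [-6, -6]
OVER    : [-6, -6, -6]
OVER    : [-6, -6, -6, -6]
LT      : [-6, -6, 0]
POP     : [-6, -6]
ADD     : [-12]
PUSH 12 : [-12, 12]
MUL     : [-144]
PUSH 5  : [-144, 5]
DUP     : [-144, 5, 5]
SWAP    : [-144, 5, 5]
DIV     : [-144, 1]
SWAP    : [1, -144]
SUB     : [145]
PUSH -1 : [145, -1]
LT      : [0]
PUSH -8 : [0, -8]
PUSH -2 : [0, -8, -2]
ROT     : [-8, -2, 0]
ROT     : [-2, 0, -8]
POP     : [-2, 0]
SWAP    : [0, -2]
STORE 2 : [0]
DUP     : [0, 0]
OVER    : [0, 0, 0]

3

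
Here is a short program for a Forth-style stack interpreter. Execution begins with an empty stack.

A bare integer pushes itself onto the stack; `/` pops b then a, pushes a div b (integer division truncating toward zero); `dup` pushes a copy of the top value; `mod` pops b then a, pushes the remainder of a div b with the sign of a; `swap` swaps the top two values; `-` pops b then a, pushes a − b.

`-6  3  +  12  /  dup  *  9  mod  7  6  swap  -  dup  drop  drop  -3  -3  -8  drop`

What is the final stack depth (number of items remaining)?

-6   → [-6]
3    → [-6, 3]
+    → [-3]
12   → [-3, 12]
/    → [0]
dup  → [0, 0]
*    → [0]
9    → [0, 9]
mod  → [0]
7    → [0, 7]
6    → [0, 7, 6]
swap → [0, 6, 7]
-    → [0, -1]
dup  → [0, -1, -1]
drop → [0, -1]
drop → [0]
-3   → [0, -3]
-3   → [0, -3, -3]
-8   → [0, -3, -3, -8]
drop → [0, -3, -3]

3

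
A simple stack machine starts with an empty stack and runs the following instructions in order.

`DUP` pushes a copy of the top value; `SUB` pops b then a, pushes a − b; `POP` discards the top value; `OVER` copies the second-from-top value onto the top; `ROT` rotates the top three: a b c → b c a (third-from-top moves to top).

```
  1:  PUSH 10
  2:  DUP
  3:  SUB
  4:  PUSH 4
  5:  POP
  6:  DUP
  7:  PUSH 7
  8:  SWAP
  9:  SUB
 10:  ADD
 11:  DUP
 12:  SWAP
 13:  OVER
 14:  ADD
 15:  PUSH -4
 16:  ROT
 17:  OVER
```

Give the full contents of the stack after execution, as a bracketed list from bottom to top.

PUSH 10 : 10
DUP     : 10 10
SUB     : 0
PUSH 4  : 0 4
POP     : 0
DUP     : 0 0
PUSH 7  : 0 0 7
SWAP    : 0 7 0
SUB     : 0 7
ADD     : 7
DUP     : 7 7
SWAP    : 7 7
OVER    : 7 7 7
ADD     : 7 14
PUSH -4 : 7 14 -4
ROT     : 14 -4 7
OVER    : 14 -4 7 -4

[14, -4, 7, -4]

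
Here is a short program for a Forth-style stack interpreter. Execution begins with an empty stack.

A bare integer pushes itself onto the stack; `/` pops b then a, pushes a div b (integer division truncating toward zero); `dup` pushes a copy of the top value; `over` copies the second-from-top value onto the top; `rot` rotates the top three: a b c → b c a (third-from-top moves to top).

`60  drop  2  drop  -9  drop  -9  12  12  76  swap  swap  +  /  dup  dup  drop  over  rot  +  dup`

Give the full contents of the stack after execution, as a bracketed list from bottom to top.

[-9, 0, 0, 0]

60   -> [60]
drop -> []
2    -> [2]
drop -> []
-9   -> [-9]
drop -> []
-9   -> [-9]
12   -> [-9, 12]
12   -> [-9, 12, 12]
76   -> [-9, 12, 12, 76]
swap -> [-9, 12, 76, 12]
swap -> [-9, 12, 12, 76]
+    -> [-9, 12, 88]
/    -> [-9, 0]
dup  -> [-9, 0, 0]
dup  -> [-9, 0, 0, 0]
drop -> [-9, 0, 0]
over -> [-9, 0, 0, 0]
rot  -> [-9, 0, 0, 0]
+    -> [-9, 0, 0]
dup  -> [-9, 0, 0, 0]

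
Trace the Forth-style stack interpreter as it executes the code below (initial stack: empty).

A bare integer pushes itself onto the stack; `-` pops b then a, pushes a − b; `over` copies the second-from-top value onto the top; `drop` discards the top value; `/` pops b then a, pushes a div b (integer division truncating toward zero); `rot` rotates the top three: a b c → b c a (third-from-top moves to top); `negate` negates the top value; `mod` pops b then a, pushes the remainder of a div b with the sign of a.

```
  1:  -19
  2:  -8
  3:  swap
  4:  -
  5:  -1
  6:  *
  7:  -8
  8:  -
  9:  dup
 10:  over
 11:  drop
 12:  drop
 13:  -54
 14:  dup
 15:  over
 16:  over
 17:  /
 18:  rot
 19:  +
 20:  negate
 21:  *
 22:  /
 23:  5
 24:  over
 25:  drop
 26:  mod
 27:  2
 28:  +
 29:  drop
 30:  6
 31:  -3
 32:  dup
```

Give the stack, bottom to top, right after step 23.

-19    : -19
-8     : -19 -8
swap   : -8 -19
-      : 11
-1     : 11 -1
*      : -11
-8     : -11 -8
-      : -3
dup    : -3 -3
over   : -3 -3 -3
drop   : -3 -3
drop   : -3
-54    : -3 -54
dup    : -3 -54 -54
over   : -3 -54 -54 -54
over   : -3 -54 -54 -54 -54
/      : -3 -54 -54 1
rot    : -3 -54 1 -54
+      : -3 -54 -53
negate : -3 -54 53
*      : -3 -2862
/      : 0
5      : 0 5

[0, 5]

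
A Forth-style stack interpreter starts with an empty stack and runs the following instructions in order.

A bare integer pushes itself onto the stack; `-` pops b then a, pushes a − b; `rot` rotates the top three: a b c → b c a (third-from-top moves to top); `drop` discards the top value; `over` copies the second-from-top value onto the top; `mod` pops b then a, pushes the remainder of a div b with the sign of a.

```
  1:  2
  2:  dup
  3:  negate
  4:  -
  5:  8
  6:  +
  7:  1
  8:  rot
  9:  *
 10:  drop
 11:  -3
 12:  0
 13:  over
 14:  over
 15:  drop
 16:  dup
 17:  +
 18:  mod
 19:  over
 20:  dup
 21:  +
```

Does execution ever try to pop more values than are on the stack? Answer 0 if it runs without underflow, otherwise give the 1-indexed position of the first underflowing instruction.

2      → [2]
dup    → [2, 2]
negate → [2, -2]
-      → [4]
8      → [4, 8]
+      → [12]
1      → [12, 1]
rot  — needs 3 operands, stack has 2 → underflow

8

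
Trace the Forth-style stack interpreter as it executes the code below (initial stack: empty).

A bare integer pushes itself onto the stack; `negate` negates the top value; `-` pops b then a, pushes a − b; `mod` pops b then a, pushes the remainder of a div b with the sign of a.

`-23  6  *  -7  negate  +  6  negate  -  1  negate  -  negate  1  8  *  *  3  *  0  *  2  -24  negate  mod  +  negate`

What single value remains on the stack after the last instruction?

-2

-23     [-23]
6       [-23, 6]
*       [-138]
-7      [-138, -7]
negate  [-138, 7]
+       [-131]
6       [-131, 6]
negate  [-131, -6]
-       [-125]
1       [-125, 1]
negate  [-125, -1]
-       [-124]
negate  [124]
1       [124, 1]
8       [124, 1, 8]
*       [124, 8]
*       [992]
3       [992, 3]
*       [2976]
0       [2976, 0]
*       [0]
2       [0, 2]
-24     [0, 2, -24]
negate  [0, 2, 24]
mod     [0, 2]
+       [2]
negate  [-2]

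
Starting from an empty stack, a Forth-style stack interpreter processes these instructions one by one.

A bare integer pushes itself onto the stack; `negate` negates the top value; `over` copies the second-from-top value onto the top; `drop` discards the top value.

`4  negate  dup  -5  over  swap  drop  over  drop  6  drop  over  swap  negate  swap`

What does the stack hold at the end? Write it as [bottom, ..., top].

[-4, -4, 4, -4]

4      -> 4
negate -> -4
dup    -> -4 -4
-5     -> -4 -4 -5
over   -> -4 -4 -5 -4
swap   -> -4 -4 -4 -5
drop   -> -4 -4 -4
over   -> -4 -4 -4 -4
drop   -> -4 -4 -4
6      -> -4 -4 -4 6
drop   -> -4 -4 -4
over   -> -4 -4 -4 -4
swap   -> -4 -4 -4 -4
negate -> -4 -4 -4 4
swap   -> -4 -4 4 -4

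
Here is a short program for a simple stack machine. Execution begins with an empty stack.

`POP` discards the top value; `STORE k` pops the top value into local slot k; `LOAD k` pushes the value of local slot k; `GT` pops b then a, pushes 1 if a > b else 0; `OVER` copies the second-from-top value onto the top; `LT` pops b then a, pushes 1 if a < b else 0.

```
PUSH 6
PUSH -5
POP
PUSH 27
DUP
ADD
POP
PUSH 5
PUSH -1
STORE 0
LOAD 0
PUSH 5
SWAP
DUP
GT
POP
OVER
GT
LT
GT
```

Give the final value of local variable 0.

-1

PUSH 6  -> [6]
PUSH -5 -> [6, -5]
POP     -> [6]
PUSH 27 -> [6, 27]
DUP     -> [6, 27, 27]
ADD     -> [6, 54]
POP     -> [6]
PUSH 5  -> [6, 5]
PUSH -1 -> [6, 5, -1]
STORE 0 -> [6, 5]
LOAD 0  -> [6, 5, -1]
PUSH 5  -> [6, 5, -1, 5]
SWAP    -> [6, 5, 5, -1]
DUP     -> [6, 5, 5, -1, -1]
GT      -> [6, 5, 5, 0]
POP     -> [6, 5, 5]
OVER    -> [6, 5, 5, 5]
GT      -> [6, 5, 0]
LT      -> [6, 0]
GT      -> [1]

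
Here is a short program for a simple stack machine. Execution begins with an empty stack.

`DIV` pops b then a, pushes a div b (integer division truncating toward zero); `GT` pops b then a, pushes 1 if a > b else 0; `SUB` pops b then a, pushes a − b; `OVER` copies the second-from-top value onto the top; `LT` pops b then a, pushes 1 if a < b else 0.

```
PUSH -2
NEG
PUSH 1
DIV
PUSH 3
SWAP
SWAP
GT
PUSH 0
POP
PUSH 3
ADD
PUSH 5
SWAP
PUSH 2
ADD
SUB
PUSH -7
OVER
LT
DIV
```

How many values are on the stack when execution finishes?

1

PUSH -2 → -2
NEG     → 2
PUSH 1  → 2 1
DIV     → 2
PUSH 3  → 2 3
SWAP    → 3 2
SWAP    → 2 3
GT      → 0
PUSH 0  → 0 0
POP     → 0
PUSH 3  → 0 3
ADD     → 3
PUSH 5  → 3 5
SWAP    → 5 3
PUSH 2  → 5 3 2
ADD     → 5 5
SUB     → 0
PUSH -7 → 0 -7
OVER    → 0 -7 0
LT      → 0 1
DIV     → 0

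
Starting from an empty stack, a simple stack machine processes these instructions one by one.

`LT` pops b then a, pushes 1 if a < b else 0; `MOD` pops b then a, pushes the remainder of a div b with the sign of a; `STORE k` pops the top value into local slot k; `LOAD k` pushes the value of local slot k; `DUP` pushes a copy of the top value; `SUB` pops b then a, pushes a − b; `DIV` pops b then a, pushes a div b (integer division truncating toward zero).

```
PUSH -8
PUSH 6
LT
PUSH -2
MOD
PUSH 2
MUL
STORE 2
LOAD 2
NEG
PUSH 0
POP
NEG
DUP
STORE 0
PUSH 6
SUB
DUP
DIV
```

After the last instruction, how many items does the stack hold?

1

PUSH -8 -> [-8]
PUSH 6  -> [-8, 6]
LT      -> [1]
PUSH -2 -> [1, -2]
MOD     -> [1]
PUSH 2  -> [1, 2]
MUL     -> [2]
STORE 2 -> []
LOAD 2  -> [2]
NEG     -> [-2]
PUSH 0  -> [-2, 0]
POP     -> [-2]
NEG     -> [2]
DUP     -> [2, 2]
STORE 0 -> [2]
PUSH 6  -> [2, 6]
SUB     -> [-4]
DUP     -> [-4, -4]
DIV     -> [1]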